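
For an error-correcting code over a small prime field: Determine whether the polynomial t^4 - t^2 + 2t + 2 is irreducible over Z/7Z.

Write f(t) = t^4 - t^2 + 2t + 2.
Check for roots in Z/7Z: f(0) = 2; f(1) = 4; f(2) = 4; f(3) = 3; f(4) = 5; f(5) = 3; f(6) = 0 → root.
f(6) = 0, so (t − 6) divides f(t); f is reducible.

No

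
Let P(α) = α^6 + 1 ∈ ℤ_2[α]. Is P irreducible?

No

Check for roots in ℤ_2: P(0) = 1; P(1) = 0 → root.
P(1) = 0, so (α − 1) divides P(α); P is reducible.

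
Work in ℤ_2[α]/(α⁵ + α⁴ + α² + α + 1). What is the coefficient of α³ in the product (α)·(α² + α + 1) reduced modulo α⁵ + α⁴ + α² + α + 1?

1

Multiply in ℤ_2[α]: (α)·(α² + α + 1) = α³ + α² + α.
Reduced: α³ + α² + α.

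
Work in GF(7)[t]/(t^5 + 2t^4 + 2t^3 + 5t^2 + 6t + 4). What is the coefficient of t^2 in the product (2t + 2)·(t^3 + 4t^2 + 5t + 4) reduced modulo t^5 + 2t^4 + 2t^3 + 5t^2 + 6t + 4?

4

Multiply in GF(7)[t]: (2t + 2)·(t^3 + 4t^2 + 5t + 4) = 2t^4 + 3t^3 + 4t^2 + 4t + 1.
Reduced: 2t^4 + 3t^3 + 4t^2 + 4t + 1.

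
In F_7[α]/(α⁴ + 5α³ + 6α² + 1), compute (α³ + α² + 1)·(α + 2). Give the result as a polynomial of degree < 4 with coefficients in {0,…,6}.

Multiply in F_7[α]: (α³ + α² + 1)·(α + 2) = α⁴ + 3α³ + 2α² + α + 2.
Reduce using α⁴ ≡ 2α³ + α² + 6 (mod α⁴ + 5α³ + 6α² + 1).
Reduced: 5α³ + 3α² + α + 1.

5α^3 + 3α^2 + α + 1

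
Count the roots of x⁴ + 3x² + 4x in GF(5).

3

Write g(x) = x⁴ + 3x² + 4x.
Evaluate at each of the 5 elements of GF(5):
g(0) = 0 → root; g(1) = 3; g(2) = 1; g(3) = 0 → root; g(4) = 0 → root.
Roots: {0, 3, 4}.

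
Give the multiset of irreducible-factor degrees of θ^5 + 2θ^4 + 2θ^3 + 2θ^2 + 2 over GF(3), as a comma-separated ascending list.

Write h(θ) = θ^5 + 2θ^4 + 2θ^3 + 2θ^2 + 2.
Roots in GF(3): h(0) = 2; h(1) = 0 → root; h(2) = 0 → root.
Linear factors from roots: (θ + 2), (θ + 1).
Complete factorization: h(θ) = (θ + 1)·(θ + 2)·(θ^3 + 2θ^2 + 1).
Factor degrees with multiplicity: 1 + 1 + 3 = 5.

1, 1, 3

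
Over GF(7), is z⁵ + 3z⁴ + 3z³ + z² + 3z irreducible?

No

Write f(z) = z⁵ + 3z⁴ + 3z³ + z² + 3z.
Check for roots in GF(7): f(0) = 0 → root; f(1) = 4; f(2) = 2; f(3) = 4; f(4) = 3; f(5) = 4; f(6) = 4.
f(0) = 0, so (z) divides f(z); f is reducible.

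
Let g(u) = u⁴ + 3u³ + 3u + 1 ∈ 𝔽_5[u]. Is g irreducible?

Check for roots in 𝔽_5: g(0) = 1; g(1) = 3; g(2) = 2; g(3) = 2; g(4) = 1.
No roots, so no linear factors.
Degree-2 irreducible divisors: test the 10 monic irreducibles of degree 2 over GF(5).
None of them divide g (all give nonzero remainder).
No irreducible factor of degree ≤ 2 exists, so g is irreducible over GF(5).

Yes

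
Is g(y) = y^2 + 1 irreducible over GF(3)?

Check for roots in GF(3): g(0) = 1; g(1) = 2; g(2) = 2.
No roots. A degree-2 polynomial over a field with no linear factor is irreducible.

Yes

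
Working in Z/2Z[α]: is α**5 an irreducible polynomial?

No

Write h(α) = α**5.
Check for roots in Z/2Z: h(0) = 0 → root; h(1) = 1.
h(0) = 0, so (α) divides h(α); h is reducible.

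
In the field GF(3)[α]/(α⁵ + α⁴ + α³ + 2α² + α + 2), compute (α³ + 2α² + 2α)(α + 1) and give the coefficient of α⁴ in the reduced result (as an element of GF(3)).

Multiply in GF(3)[α]: (α³ + 2α² + 2α)·(α + 1) = α⁴ + α² + 2α.
Reduced: α⁴ + α² + 2α.

1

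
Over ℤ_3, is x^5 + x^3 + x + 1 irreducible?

Write P(x) = x^5 + x^3 + x + 1.
Check for roots in ℤ_3: P(0) = 1; P(1) = 1; P(2) = 1.
No roots, so no linear factors.
Monic irreducibles of degree 2 over GF(3): x^2 + 1, x^2 + x + 2, x^2 + 2x + 2.
None of them divide P (all give nonzero remainder).
No irreducible factor of degree ≤ 2 exists, so P is irreducible over GF(3).

Yes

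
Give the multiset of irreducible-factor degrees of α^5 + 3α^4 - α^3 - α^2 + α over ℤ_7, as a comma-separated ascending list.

Write f(α) = α^5 + 3α^4 - α^3 - α^2 + α.
Linear factors from roots: (α), (α - 2).
Complete factorization: f(α) = (α)·(α - 2)^2·(α^2 + 2).
Factor degrees with multiplicity: 1 + 1 + 1 + 2 = 5.

1, 1, 1, 2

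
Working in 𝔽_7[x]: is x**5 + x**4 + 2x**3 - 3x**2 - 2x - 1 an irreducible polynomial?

Write h(x) = x**5 + x**4 + 2x**3 - 3x**2 - 2x - 1.
Check for roots in 𝔽_7: h(0) = 6; h(1) = 5; h(2) = 5; h(3) = 1; h(4) = 0 → root; h(5) = 1; h(6) = 3.
h(4) = 0, so (x − 4) divides h(x); h is reducible.

No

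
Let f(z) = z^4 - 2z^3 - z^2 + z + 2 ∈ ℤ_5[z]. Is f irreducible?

No

Check for roots in ℤ_5: f(0) = 2; f(1) = 1; f(2) = 0 → root; f(3) = 3; f(4) = 3.
f(2) = 0, so (z − 2) divides f(z); f is reducible.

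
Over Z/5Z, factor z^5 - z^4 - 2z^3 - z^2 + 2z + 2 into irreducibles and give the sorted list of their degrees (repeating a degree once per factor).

2, 3

Write f(z) = z^5 - z^4 - 2z^3 - z^2 + 2z + 2.
Roots in Z/5Z: f(0) = 2; f(1) = 1; f(2) = 2; f(3) = 2; f(4) = 4.
Complete factorization: f(z) = (z^2 + 2)·(z^3 - z^2 + z + 1).
Factor degrees with multiplicity: 2 + 3 = 5.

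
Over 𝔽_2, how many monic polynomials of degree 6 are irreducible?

9

By the necklace-counting formula, N_2(6) = (1/6) Σ_{d|6} μ(6/d)·2^d.
Divisors of 6: 1, 2, 3, 6; μ(6/d) for each: 1, -1, -1, 1.
Σ = 2^1 − 2^2 − 2^3 + 2^6 = 54.
N = 54/6 = 9.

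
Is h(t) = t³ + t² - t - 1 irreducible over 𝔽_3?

No

Check for roots in 𝔽_3: h(0) = 2; h(1) = 0 → root; h(2) = 0 → root.
h(1) = 0, so (t − 1) divides h(t); h is reducible.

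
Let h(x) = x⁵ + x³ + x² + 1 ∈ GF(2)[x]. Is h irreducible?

Check for roots in GF(2): h(0) = 1; h(1) = 0 → root.
h(1) = 0, so (x − 1) divides h(x); h is reducible.

No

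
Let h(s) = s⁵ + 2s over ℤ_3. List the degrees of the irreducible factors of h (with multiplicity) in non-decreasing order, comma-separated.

1, 1, 1, 2

Roots in ℤ_3: h(0) = 0 → root; h(1) = 0 → root; h(2) = 0 → root.
Linear factors from roots: (s), (s + 2), (s + 1).
Complete factorization: h(s) = (s)·(s + 1)·(s + 2)·(s² + 1).
Factor degrees with multiplicity: 1 + 1 + 1 + 2 = 5.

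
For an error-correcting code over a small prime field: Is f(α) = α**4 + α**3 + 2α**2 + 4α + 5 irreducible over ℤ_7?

Check for roots in ℤ_7: f(0) = 5; f(1) = 6; f(2) = 3; f(3) = 3; f(4) = 2; f(5) = 6; f(6) = 3.
No roots, so no linear factors.
Degree-2 irreducible divisors: test the 21 monic irreducibles of degree 2 over GF(7).
None of them divide f (all give nonzero remainder).
No irreducible factor of degree ≤ 2 exists, so f is irreducible over GF(7).

Yes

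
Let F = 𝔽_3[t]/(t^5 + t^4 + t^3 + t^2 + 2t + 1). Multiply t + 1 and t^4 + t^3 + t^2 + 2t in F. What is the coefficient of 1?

2

Multiply in 𝔽_3[t]: (t + 1)·(t^4 + t^3 + t^2 + 2t) = t^5 + 2t^4 + 2t^3 + 2t.
Reduce using t^5 ≡ 2t^4 + 2t^3 + 2t^2 + t + 2 (mod t^5 + t^4 + t^3 + t^2 + 2t + 1).
Reduced: t^4 + t^3 + 2t^2 + 2.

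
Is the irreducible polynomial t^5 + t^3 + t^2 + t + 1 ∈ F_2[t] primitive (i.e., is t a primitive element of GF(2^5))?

Yes

Write f(t) = t^5 + t^3 + t^2 + t + 1.
|GF(2^5)^×| = 2^5 − 1 = 31. Prime factorization: 31 = 31.
f is primitive ⇔ t has order 31 in GF(2)[t]/(f), i.e. t^(31/q) ≠ 1 for each prime q | 31.
t^(1) mod f = t.
None equal 1, so t has full order 31; f is primitive.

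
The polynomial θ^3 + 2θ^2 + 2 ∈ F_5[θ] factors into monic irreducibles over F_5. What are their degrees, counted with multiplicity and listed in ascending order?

Write h(θ) = θ^3 + 2θ^2 + 2.
Roots in F_5: h(0) = 2; h(1) = 0 → root; h(2) = 3; h(3) = 2; h(4) = 3.
Linear factors from roots: (θ - 1).
Complete factorization: h(θ) = (θ - 1)·(θ^2 - 2θ - 2).
Factor degrees with multiplicity: 1 + 2 = 3.

1, 2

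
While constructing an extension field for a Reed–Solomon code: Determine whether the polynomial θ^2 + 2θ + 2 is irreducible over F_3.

Yes

Write h(θ) = θ^2 + 2θ + 2.
Check for roots in F_3: h(0) = 2; h(1) = 2; h(2) = 1.
No roots. A degree-2 polynomial over a field with no linear factor is irreducible.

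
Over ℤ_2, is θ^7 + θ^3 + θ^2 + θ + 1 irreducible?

Yes

Write m(θ) = θ^7 + θ^3 + θ^2 + θ + 1.
Check for roots in ℤ_2: m(0) = 1; m(1) = 1.
No roots, so no linear factors.
Monic irreducibles of degree 2 over GF(2): θ^2 + θ + 1.
None of them divide m (all give nonzero remainder).
Monic irreducibles of degree 3 over GF(2): θ^3 + θ + 1, θ^3 + θ^2 + 1.
None of them divide m (all give nonzero remainder).
No irreducible factor of degree ≤ 3 exists, so m is irreducible over GF(2).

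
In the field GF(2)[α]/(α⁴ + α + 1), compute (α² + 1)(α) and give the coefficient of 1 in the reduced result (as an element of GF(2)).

0

Multiply in GF(2)[α]: (α² + 1)·(α) = α³ + α.
Reduced: α³ + α.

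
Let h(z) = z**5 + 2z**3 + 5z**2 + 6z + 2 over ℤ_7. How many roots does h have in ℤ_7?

Evaluate at each of the 7 elements of ℤ_7:
h(0) = 2; h(1) = 2; h(2) = 5; h(3) = 5; h(4) = 5; h(5) = 4; h(6) = 5.
No element is a root.

0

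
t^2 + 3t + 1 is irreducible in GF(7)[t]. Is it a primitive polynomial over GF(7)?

Write f(t) = t^2 + 3t + 1.
|GF(7^2)^×| = 7^2 − 1 = 48. Prime factorization: 48 = 2^4·3.
f is primitive ⇔ t has order 48 in GF(7)[t]/(f), i.e. t^(48/q) ≠ 1 for each prime q | 48.
t^(24) mod f = 1
t^(16) mod f = 1
Since t^(24) = 1, the order of t divides 24 < 48; not primitive.

No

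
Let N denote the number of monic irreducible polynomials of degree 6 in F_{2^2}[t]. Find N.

The number of monic irreducibles of degree 6 over GF(4) is (1/6)·Σ_{d∣6} μ(6/d) 4^d.
Divisors of 6: 1, 2, 3, 6; μ(6/d) for each: 1, -1, -1, 1.
Σ = 4^1 − 4^2 − 4^3 + 4^6 = 4020.
N = 4020/6 = 670.

670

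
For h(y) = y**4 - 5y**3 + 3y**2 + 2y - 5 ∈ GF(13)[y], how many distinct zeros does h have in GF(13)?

Evaluate at each of the 13 elements of GF(13):
h(0) = 8; h(1) = 9; h(2) = 0 → root; h(3) = 0 → root; h(4) = 0 → root; h(5) = 2; h(6) = 6; h(7) = 10; h(8) = 10; h(9) = 0 → root; h(10) = 11; h(11) = 7; h(12) = 2.
Roots: {2, 3, 4, 9}.

4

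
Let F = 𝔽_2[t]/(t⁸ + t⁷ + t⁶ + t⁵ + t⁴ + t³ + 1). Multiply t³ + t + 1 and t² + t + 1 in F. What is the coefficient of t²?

0

Multiply in 𝔽_2[t]: (t³ + t + 1)·(t² + t + 1) = t⁵ + t⁴ + 1.
Reduced: t⁵ + t⁴ + 1.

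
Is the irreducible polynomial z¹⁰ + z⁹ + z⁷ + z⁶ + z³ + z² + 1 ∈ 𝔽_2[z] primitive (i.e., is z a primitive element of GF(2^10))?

No

Write f(z) = z¹⁰ + z⁹ + z⁷ + z⁶ + z³ + z² + 1.
|GF(2^10)^×| = 2^10 − 1 = 1023. Prime factorization: 1023 = 3·11·31.
f is primitive ⇔ z has order 1023 in GF(2)[z]/(f), i.e. z^(1023/q) ≠ 1 for each prime q | 1023.
z^(341) mod f = 1
z^(93) mod f = z⁸ + z⁷ + z⁶ + z⁵ + z⁴ + z² + z + 1.
z^(33) mod f = z⁹ + z⁵ + z³ + z + 1.
Since z^(341) = 1, the order of z divides 341 < 1023; not primitive.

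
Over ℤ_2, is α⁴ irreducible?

Write f(α) = α⁴.
Check for roots in ℤ_2: f(0) = 0 → root; f(1) = 1.
f(0) = 0, so (α) divides f(α); f is reducible.

No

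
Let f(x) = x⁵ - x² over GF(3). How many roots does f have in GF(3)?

2

Evaluate at each of the 3 elements of GF(3):
f(0) = 0 → root; f(1) = 0 → root; f(2) = 1.
Roots: {0, 1}.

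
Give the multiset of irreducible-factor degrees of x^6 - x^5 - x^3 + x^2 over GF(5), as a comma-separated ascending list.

1, 1, 1, 1, 2

Write g(x) = x^6 - x^5 - x^3 + x^2.
Roots in GF(5): g(0) = 0 → root; g(1) = 0 → root; g(2) = 3; g(3) = 3; g(4) = 4.
Linear factors from roots: (x), (x - 1).
Complete factorization: g(x) = (x)^2·(x - 1)^2·(x^2 + x + 1).
Factor degrees with multiplicity: 1 + 1 + 1 + 1 + 2 = 6.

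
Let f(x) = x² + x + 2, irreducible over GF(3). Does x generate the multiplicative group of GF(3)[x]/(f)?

|GF(3^2)^×| = 3^2 − 1 = 8. Prime factorization: 8 = 2^3.
f is primitive ⇔ x has order 8 in GF(3)[x]/(f), i.e. x^(8/q) ≠ 1 for each prime q | 8.
x^(4) mod f = 2.
None equal 1, so x has full order 8; f is primitive.

Yes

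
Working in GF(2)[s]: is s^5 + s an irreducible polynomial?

No

Write g(s) = s^5 + s.
Check for roots in GF(2): g(0) = 0 → root; g(1) = 0 → root.
g(0) = 0, so (s) divides g(s); g is reducible.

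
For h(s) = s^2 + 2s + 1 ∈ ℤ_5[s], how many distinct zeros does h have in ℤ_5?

Evaluate at each of the 5 elements of ℤ_5:
h(0) = 1; h(1) = 4; h(2) = 4; h(3) = 1; h(4) = 0 → root.
Roots: {4}.

1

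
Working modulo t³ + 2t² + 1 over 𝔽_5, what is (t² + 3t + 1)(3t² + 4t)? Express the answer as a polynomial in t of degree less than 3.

Multiply in 𝔽_5[t]: (t² + 3t + 1)·(3t² + 4t) = 3t⁴ + 3t³ + 4t.
Reduce using t³ ≡ 3t² + 4 (mod t³ + 2t² + 1).
Reduced: t² + t + 3.

t^2 + t + 3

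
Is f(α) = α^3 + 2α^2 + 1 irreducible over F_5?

Check for roots in F_5: f(0) = 1; f(1) = 4; f(2) = 2; f(3) = 1; f(4) = 2.
No roots. A degree-3 polynomial over a field with no linear factor is irreducible.

Yes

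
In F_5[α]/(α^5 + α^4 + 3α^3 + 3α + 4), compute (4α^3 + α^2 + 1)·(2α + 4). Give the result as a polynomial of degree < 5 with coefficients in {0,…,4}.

Multiply in F_5[α]: (4α^3 + α^2 + 1)·(2α + 4) = 3α^4 + 3α^3 + 4α^2 + 2α + 4.
Reduced: 3α^4 + 3α^3 + 4α^2 + 2α + 4.

3α^4 + 3α^3 + 4α^2 + 2α + 4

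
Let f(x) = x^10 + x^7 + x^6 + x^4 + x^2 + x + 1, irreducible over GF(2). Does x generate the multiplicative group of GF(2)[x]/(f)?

|GF(2^10)^×| = 2^10 − 1 = 1023. Prime factorization: 1023 = 3·11·31.
f is primitive ⇔ x has order 1023 in GF(2)[x]/(f), i.e. x^(1023/q) ≠ 1 for each prime q | 1023.
x^(341) mod f = x^9 + x^7 + x^6 + x^4 + x^2.
x^(93) mod f = x^3 + x^2 + x.
x^(33) mod f = x^8 + x^7 + x^3 + x^2 + x.
None equal 1, so x has full order 1023; f is primitive.

Yes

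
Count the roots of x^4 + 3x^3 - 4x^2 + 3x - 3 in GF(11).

Write h(x) = x^4 + 3x^3 - 4x^2 + 3x - 3.
Evaluate at each of the 11 elements of GF(11):
h(0) = 8; h(1) = 0 → root; h(2) = 5; h(3) = 0 → root; h(4) = 8; h(5) = 10; h(6) = 0 → root; h(7) = 7; h(8) = 7; h(9) = 0 → root; h(10) = 10.
Roots: {1, 3, 6, 9}.

4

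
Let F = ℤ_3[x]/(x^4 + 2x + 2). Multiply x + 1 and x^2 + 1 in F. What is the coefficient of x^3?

Multiply in ℤ_3[x]: (x + 1)·(x^2 + 1) = x^3 + x^2 + x + 1.
Reduced: x^3 + x^2 + x + 1.

1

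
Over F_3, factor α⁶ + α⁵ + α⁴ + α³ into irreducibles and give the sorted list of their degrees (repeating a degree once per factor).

Write f(α) = α⁶ + α⁵ + α⁴ + α³.
Roots in F_3: f(0) = 0 → root; f(1) = 1; f(2) = 0 → root.
Linear factors from roots: (α), (α + 1).
Complete factorization: f(α) = (α + 1)·(α)^3·(α² + 1).
Factor degrees with multiplicity: 1 + 1 + 1 + 1 + 2 = 6.

1, 1, 1, 1, 2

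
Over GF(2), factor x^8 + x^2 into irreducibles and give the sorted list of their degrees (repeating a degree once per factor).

1, 1, 1, 1, 2, 2

Write h(x) = x^8 + x^2.
Roots in GF(2): h(0) = 0 → root; h(1) = 0 → root.
Linear factors from roots: (x), (x + 1).
Complete factorization: h(x) = (x)^2·(x + 1)^2·(x^2 + x + 1)^2.
Factor degrees with multiplicity: 1 + 1 + 1 + 1 + 2 + 2 = 8.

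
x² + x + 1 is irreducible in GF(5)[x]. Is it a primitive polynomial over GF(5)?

Write f(x) = x² + x + 1.
|GF(5^2)^×| = 5^2 − 1 = 24. Prime factorization: 24 = 2^3·3.
f is primitive ⇔ x has order 24 in GF(5)[x]/(f), i.e. x^(24/q) ≠ 1 for each prime q | 24.
x^(12) mod f = 1
x^(8) mod f = 4x + 4.
Since x^(12) = 1, the order of x divides 12 < 24; not primitive.

No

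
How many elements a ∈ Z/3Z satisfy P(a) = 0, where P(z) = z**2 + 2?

2

Evaluate at each of the 3 elements of Z/3Z:
P(0) = 2; P(1) = 0 → root; P(2) = 0 → root.
Roots: {1, 2}.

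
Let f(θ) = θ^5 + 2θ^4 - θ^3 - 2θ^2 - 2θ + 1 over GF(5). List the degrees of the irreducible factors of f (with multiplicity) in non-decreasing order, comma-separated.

1, 1, 1, 2

Roots in GF(5): f(0) = 1; f(1) = 4; f(2) = 0 → root; f(3) = 0 → root; f(4) = 3.
Linear factors from roots: (θ - 2), (θ + 2).
Complete factorization: f(θ) = (θ - 2)·(θ + 2)^2·(θ^2 - 2).
Factor degrees with multiplicity: 1 + 1 + 1 + 2 = 5.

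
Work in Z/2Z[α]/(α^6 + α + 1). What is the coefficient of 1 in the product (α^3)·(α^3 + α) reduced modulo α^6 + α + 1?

1

Multiply in Z/2Z[α]: (α^3)·(α^3 + α) = α^6 + α^4.
Reduce using α^6 ≡ α + 1 (mod α^6 + α + 1).
Reduced: α^4 + α + 1.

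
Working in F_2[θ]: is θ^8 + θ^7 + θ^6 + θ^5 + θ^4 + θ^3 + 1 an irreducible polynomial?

Yes

Write m(θ) = θ^8 + θ^7 + θ^6 + θ^5 + θ^4 + θ^3 + 1.
Check for roots in F_2: m(0) = 1; m(1) = 1.
No roots, so no linear factors.
Monic irreducibles of degree 2 over GF(2): θ^2 + θ + 1.
None of them divide m (all give nonzero remainder).
Monic irreducibles of degree 3 over GF(2): θ^3 + θ + 1, θ^3 + θ^2 + 1.
None of them divide m (all give nonzero remainder).
Monic irreducibles of degree 4 over GF(2): θ^4 + θ + 1, θ^4 + θ^3 + 1, θ^4 + θ^3 + θ^2 + θ + 1.
None of them divide m (all give nonzero remainder).
No irreducible factor of degree ≤ 4 exists, so m is irreducible over GF(2).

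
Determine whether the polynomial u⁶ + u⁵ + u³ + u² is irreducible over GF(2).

No

Write m(u) = u⁶ + u⁵ + u³ + u².
Check for roots in GF(2): m(0) = 0 → root; m(1) = 0 → root.
m(0) = 0, so (u) divides m(u); m is reducible.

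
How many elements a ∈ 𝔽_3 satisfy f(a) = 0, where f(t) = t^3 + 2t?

3

Evaluate at each of the 3 elements of 𝔽_3:
f(0) = 0 → root; f(1) = 0 → root; f(2) = 0 → root.
Roots: {0, 1, 2}.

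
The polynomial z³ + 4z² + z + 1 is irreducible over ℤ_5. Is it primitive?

Write f(z) = z³ + 4z² + z + 1.
|GF(5^3)^×| = 5^3 − 1 = 124. Prime factorization: 124 = 2^2·31.
f is primitive ⇔ z has order 124 in GF(5)[z]/(f), i.e. z^(124/q) ≠ 1 for each prime q | 124.
z^(62) mod f = 1
z^(4) mod f = 3z + 4.
Since z^(62) = 1, the order of z divides 62 < 124; not primitive.

No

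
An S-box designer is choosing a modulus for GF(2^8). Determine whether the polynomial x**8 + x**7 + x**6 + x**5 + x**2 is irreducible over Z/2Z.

Write h(x) = x**8 + x**7 + x**6 + x**5 + x**2.
Check for roots in Z/2Z: h(0) = 0 → root; h(1) = 1.
h(0) = 0, so (x) divides h(x); h is reducible.

No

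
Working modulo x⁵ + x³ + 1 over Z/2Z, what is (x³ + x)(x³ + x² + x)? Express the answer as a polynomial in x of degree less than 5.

Multiply in Z/2Z[x]: (x³ + x)·(x³ + x² + x) = x⁶ + x⁵ + x³ + x².
Reduce using x⁵ ≡ x³ + 1 (mod x⁵ + x³ + 1).
Reduced: x⁴ + x² + x + 1.

x^4 + x^2 + x + 1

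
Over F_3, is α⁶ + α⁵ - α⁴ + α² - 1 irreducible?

Yes

Write g(α) = α⁶ + α⁵ - α⁴ + α² - 1.
Check for roots in F_3: g(0) = 2; g(1) = 1; g(2) = 2.
No roots, so no linear factors.
Monic irreducibles of degree 2 over GF(3): α² + 1, α² + α - 1, α² - α - 1.
None of them divide g (all give nonzero remainder).
Degree-3 irreducible divisors: test the 8 monic irreducibles of degree 3 over GF(3).
None of them divide g (all give nonzero remainder).
No irreducible factor of degree ≤ 3 exists, so g is irreducible over GF(3).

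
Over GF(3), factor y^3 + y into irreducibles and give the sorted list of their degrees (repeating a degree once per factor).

1, 2

Write f(y) = y^3 + y.
Roots in GF(3): f(0) = 0 → root; f(1) = 2; f(2) = 1.
Linear factors from roots: (y).
Complete factorization: f(y) = (y)·(y^2 + 1).
Factor degrees with multiplicity: 1 + 2 = 3.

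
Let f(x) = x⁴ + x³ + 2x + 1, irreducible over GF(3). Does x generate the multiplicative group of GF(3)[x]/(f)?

No

|GF(3^4)^×| = 3^4 − 1 = 80. Prime factorization: 80 = 2^4·5.
f is primitive ⇔ x has order 80 in GF(3)[x]/(f), i.e. x^(80/q) ≠ 1 for each prime q | 80.
x^(40) mod f = 1
x^(16) mod f = 2x² + x + 1.
Since x^(40) = 1, the order of x divides 40 < 80; not primitive.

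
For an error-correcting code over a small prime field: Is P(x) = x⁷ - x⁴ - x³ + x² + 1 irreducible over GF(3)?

Yes

Check for roots in GF(3): P(0) = 1; P(1) = 1; P(2) = 1.
No roots, so no linear factors.
Monic irreducibles of degree 2 over GF(3): x² + 1, x² + x - 1, x² - x - 1.
None of them divide P (all give nonzero remainder).
Degree-3 irreducible divisors: test the 8 monic irreducibles of degree 3 over GF(3).
None of them divide P (all give nonzero remainder).
No irreducible factor of degree ≤ 3 exists, so P is irreducible over GF(3).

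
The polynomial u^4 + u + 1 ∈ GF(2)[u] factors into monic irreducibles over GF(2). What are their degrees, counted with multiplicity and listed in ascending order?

Write h(u) = u^4 + u + 1.
Roots in GF(2): h(0) = 1; h(1) = 1.
Complete factorization: h(u) = (u^4 + u + 1).
Factor degrees with multiplicity: 4 = 4.

4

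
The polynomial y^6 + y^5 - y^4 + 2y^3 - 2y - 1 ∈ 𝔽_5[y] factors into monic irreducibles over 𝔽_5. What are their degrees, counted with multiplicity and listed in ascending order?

1, 2, 3

Write h(y) = y^6 + y^5 - y^4 + 2y^3 - 2y - 1.
Roots in 𝔽_5: h(0) = 4; h(1) = 0 → root; h(2) = 1; h(3) = 3; h(4) = 3.
Linear factors from roots: (y - 1).
Complete factorization: h(y) = (y - 1)·(y^2 + 2y - 2)·(y^3 - 2y + 2).
Factor degrees with multiplicity: 1 + 2 + 3 = 6.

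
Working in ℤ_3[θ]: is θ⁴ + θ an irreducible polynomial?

Write m(θ) = θ⁴ + θ.
Check for roots in ℤ_3: m(0) = 0 → root; m(1) = 2; m(2) = 0 → root.
m(0) = 0, so (θ) divides m(θ); m is reducible.

No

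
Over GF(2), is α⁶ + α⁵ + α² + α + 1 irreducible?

Write P(α) = α⁶ + α⁵ + α² + α + 1.
Check for roots in GF(2): P(0) = 1; P(1) = 1.
No roots, so no linear factors.
Monic irreducibles of degree 2 over GF(2): α² + α + 1.
None of them divide P (all give nonzero remainder).
Monic irreducibles of degree 3 over GF(2): α³ + α + 1, α³ + α² + 1.
None of them divide P (all give nonzero remainder).
No irreducible factor of degree ≤ 3 exists, so P is irreducible over GF(2).

Yes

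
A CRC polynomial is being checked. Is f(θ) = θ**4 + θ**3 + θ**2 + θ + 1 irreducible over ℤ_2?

Yes

Check for roots in ℤ_2: f(0) = 1; f(1) = 1.
No roots, so no linear factors.
Monic irreducibles of degree 2 over GF(2): θ**2 + θ + 1.
None of them divide f (all give nonzero remainder).
No irreducible factor of degree ≤ 2 exists, so f is irreducible over GF(2).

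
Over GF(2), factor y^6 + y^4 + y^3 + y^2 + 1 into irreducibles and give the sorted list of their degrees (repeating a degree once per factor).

2, 4

Write h(y) = y^6 + y^4 + y^3 + y^2 + 1.
Roots in GF(2): h(0) = 1; h(1) = 1.
Complete factorization: h(y) = (y^2 + y + 1)·(y^4 + y^3 + y^2 + y + 1).
Factor degrees with multiplicity: 2 + 4 = 6.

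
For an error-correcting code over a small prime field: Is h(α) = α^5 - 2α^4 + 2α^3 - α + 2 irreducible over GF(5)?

Yes

Check for roots in GF(5): h(0) = 2; h(1) = 2; h(2) = 1; h(3) = 4; h(4) = 3.
No roots, so no linear factors.
Degree-2 irreducible divisors: test the 10 monic irreducibles of degree 2 over GF(5).
None of them divide h (all give nonzero remainder).
No irreducible factor of degree ≤ 2 exists, so h is irreducible over GF(5).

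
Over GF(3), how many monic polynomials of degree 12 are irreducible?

Gauss's count: N_{3}(12) = (1/12) Σ_{d|12} μ(12/d)·3^d.
Divisors of 12: 1, 2, 3, 4, 6, 12; μ(12/d) for each: 0, 1, 0, -1, -1, 1.
Σ = 3^2 − 3^4 − 3^6 + 3^12 = 530640.
N = 530640/12 = 44220.

44220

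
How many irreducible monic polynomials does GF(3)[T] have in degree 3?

8

By the necklace-counting formula, N_3(3) = (1/3) Σ_{d|3} μ(3/d)·3^d.
Divisors of 3: 1, 3; μ(3/d) for each: -1, 1.
Σ = − 3^1 + 3^3 = 24.
N = 24/3 = 8.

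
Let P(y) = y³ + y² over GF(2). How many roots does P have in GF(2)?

2

Evaluate at each of the 2 elements of GF(2):
P(0) = 0 → root; P(1) = 0 → root.
Roots: {0, 1}.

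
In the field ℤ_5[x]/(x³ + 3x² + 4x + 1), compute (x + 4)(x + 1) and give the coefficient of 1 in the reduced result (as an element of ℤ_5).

4

Multiply in ℤ_5[x]: (x + 4)·(x + 1) = x² + 4.
Reduced: x² + 4.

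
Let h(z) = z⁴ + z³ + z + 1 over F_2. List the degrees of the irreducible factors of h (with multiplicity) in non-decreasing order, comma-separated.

1, 1, 2

Roots in F_2: h(0) = 1; h(1) = 0 → root.
Linear factors from roots: (z + 1).
Complete factorization: h(z) = (z + 1)^2·(z² + z + 1).
Factor degrees with multiplicity: 1 + 1 + 2 = 4.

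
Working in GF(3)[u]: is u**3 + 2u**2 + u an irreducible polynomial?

No

Write m(u) = u**3 + 2u**2 + u.
Check for roots in GF(3): m(0) = 0 → root; m(1) = 1; m(2) = 0 → root.
m(0) = 0, so (u) divides m(u); m is reducible.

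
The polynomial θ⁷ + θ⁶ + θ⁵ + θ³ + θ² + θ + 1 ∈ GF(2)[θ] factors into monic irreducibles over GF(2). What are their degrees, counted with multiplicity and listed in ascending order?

Write h(θ) = θ⁷ + θ⁶ + θ⁵ + θ³ + θ² + θ + 1.
Roots in GF(2): h(0) = 1; h(1) = 1.
Complete factorization: h(θ) = (θ⁷ + θ⁶ + θ⁵ + θ³ + θ² + θ + 1).
Factor degrees with multiplicity: 7 = 7.

7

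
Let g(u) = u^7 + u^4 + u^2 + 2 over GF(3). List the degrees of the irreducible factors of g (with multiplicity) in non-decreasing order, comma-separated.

1, 2, 4

Roots in GF(3): g(0) = 2; g(1) = 2; g(2) = 0 → root.
Linear factors from roots: (u + 1).
Complete factorization: g(u) = (u + 1)·(u^2 + u + 2)·(u^4 + u^3 + u^2 + 1).
Factor degrees with multiplicity: 1 + 2 + 4 = 7.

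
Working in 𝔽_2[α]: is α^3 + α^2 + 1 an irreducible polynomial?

Write f(α) = α^3 + α^2 + 1.
Check for roots in 𝔽_2: f(0) = 1; f(1) = 1.
No roots. A degree-3 polynomial over a field with no linear factor is irreducible.

Yes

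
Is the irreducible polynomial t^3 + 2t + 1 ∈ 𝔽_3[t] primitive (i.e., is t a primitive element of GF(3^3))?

Yes

Write f(t) = t^3 + 2t + 1.
|GF(3^3)^×| = 3^3 − 1 = 26. Prime factorization: 26 = 2·13.
f is primitive ⇔ t has order 26 in GF(3)[t]/(f), i.e. t^(26/q) ≠ 1 for each prime q | 26.
t^(13) mod f = 2.
t^(2) mod f = t^2.
None equal 1, so t has full order 26; f is primitive.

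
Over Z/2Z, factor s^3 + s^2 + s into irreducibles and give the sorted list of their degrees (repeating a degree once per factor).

1, 2

Write h(s) = s^3 + s^2 + s.
Roots in Z/2Z: h(0) = 0 → root; h(1) = 1.
Linear factors from roots: (s).
Complete factorization: h(s) = (s)·(s^2 + s + 1).
Factor degrees with multiplicity: 1 + 2 = 3.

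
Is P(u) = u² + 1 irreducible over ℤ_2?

No

Check for roots in ℤ_2: P(0) = 1; P(1) = 0 → root.
P(1) = 0, so (u − 1) divides P(u); P is reducible.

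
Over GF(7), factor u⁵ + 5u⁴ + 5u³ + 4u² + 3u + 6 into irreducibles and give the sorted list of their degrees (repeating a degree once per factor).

5

Write f(u) = u⁵ + 5u⁴ + 5u³ + 4u² + 3u + 6.
Complete factorization: f(u) = (u⁵ + 5u⁴ + 5u³ + 4u² + 3u + 6).
Factor degrees with multiplicity: 5 = 5.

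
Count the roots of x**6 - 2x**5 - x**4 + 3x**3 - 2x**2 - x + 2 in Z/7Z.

5

Write h(x) = x**6 - 2x**5 - x**4 + 3x**3 - 2x**2 - x + 2.
Evaluate at each of the 7 elements of Z/7Z:
h(0) = 2; h(1) = 0 → root; h(2) = 0 → root; h(3) = 0 → root; h(4) = 4; h(5) = 0 → root; h(6) = 0 → root.
Roots: {1, 2, 3, 5, 6}.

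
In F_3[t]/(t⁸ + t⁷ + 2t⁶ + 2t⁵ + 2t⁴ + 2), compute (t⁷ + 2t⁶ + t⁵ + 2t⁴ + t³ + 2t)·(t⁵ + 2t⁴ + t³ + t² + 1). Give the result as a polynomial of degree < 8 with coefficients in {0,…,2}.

2t^7 + t^5 + 2t^4 + t^2

Multiply in F_3[t]: (t⁷ + 2t⁶ + t⁵ + 2t⁴ + t³ + 2t)·(t⁵ + 2t⁴ + t³ + t² + 1) = t¹² + t¹¹ + t⁹ + 2t⁸ + t⁶ + t⁴ + 2t.
Reduce using t⁸ ≡ 2t⁷ + t⁶ + t⁵ + t⁴ + 1 (mod t⁸ + t⁷ + 2t⁶ + 2t⁵ + 2t⁴ + 2).
Reduced: 2t⁷ + t⁵ + 2t⁴ + t².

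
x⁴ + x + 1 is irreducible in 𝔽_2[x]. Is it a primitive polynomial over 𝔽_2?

Write f(x) = x⁴ + x + 1.
|GF(2^4)^×| = 2^4 − 1 = 15. Prime factorization: 15 = 3·5.
f is primitive ⇔ x has order 15 in GF(2)[x]/(f), i.e. x^(15/q) ≠ 1 for each prime q | 15.
x^(5) mod f = x² + x.
x^(3) mod f = x³.
None equal 1, so x has full order 15; f is primitive.

Yes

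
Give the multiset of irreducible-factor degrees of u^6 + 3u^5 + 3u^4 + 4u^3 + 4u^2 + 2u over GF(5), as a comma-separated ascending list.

1, 1, 2, 2

Write f(u) = u^6 + 3u^5 + 3u^4 + 4u^3 + 4u^2 + 2u.
Roots in GF(5): f(0) = 0 → root; f(1) = 2; f(2) = 0 → root; f(3) = 1; f(4) = 4.
Linear factors from roots: (u), (u + 3).
Complete factorization: f(u) = (u)·(u + 3)·(u^2 + u + 2)·(u^2 + 4u + 2).
Factor degrees with multiplicity: 1 + 1 + 2 + 2 = 6.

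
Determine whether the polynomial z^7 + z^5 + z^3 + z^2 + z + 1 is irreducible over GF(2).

Write h(z) = z^7 + z^5 + z^3 + z^2 + z + 1.
Check for roots in GF(2): h(0) = 1; h(1) = 0 → root.
h(1) = 0, so (z − 1) divides h(z); h is reducible.

No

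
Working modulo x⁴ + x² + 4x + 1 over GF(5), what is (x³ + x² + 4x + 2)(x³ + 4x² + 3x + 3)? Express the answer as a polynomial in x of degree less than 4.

Multiply in GF(5)[x]: (x³ + x² + 4x + 2)·(x³ + 4x² + 3x + 3) = x⁶ + x⁴ + 4x³ + 3x² + 3x + 1.
Reduce using x⁴ ≡ 4x² + x + 4 (mod x⁴ + x² + 4x + 1).
Reduced: 2x² + 3x + 1.

2x^2 + 3x + 1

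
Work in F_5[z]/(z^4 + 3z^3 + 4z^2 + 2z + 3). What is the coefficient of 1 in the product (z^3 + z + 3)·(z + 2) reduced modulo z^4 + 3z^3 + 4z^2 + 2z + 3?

Multiply in F_5[z]: (z^3 + z + 3)·(z + 2) = z^4 + 2z^3 + z^2 + 1.
Reduce using z^4 ≡ 2z^3 + z^2 + 3z + 2 (mod z^4 + 3z^3 + 4z^2 + 2z + 3).
Reduced: 4z^3 + 2z^2 + 3z + 3.

3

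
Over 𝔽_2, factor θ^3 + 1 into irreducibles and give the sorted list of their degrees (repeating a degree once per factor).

1, 2

Write g(θ) = θ^3 + 1.
Roots in 𝔽_2: g(0) = 1; g(1) = 0 → root.
Linear factors from roots: (θ + 1).
Complete factorization: g(θ) = (θ + 1)·(θ^2 + θ + 1).
Factor degrees with multiplicity: 1 + 2 = 3.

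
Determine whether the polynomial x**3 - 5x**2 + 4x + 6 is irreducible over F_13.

Write P(x) = x**3 - 5x**2 + 4x + 6.
Check each element of F_13 for a root: P(0)=6, P(1)=6, P(2)=2, P(3)=0, P(4)=6, P(5)=0, P(6)=1, P(7)=2, P(8)=9, P(9)=2, P(10)=0, P(11)=9, P(12)=9.
P(3) = 0, so (x − 3) divides P(x); P is reducible.

No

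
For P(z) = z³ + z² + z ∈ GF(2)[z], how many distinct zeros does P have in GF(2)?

Evaluate at each of the 2 elements of GF(2):
P(0) = 0 → root; P(1) = 1.
Roots: {0}.

1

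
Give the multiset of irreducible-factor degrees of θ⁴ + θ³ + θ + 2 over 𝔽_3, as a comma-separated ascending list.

2, 2

Write f(θ) = θ⁴ + θ³ + θ + 2.
Roots in 𝔽_3: f(0) = 2; f(1) = 2; f(2) = 1.
Complete factorization: f(θ) = (θ² + 1)·(θ² + θ + 2).
Factor degrees with multiplicity: 2 + 2 = 4.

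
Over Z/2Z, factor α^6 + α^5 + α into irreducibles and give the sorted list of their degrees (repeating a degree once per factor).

Write h(α) = α^6 + α^5 + α.
Roots in Z/2Z: h(0) = 0 → root; h(1) = 1.
Linear factors from roots: (α).
Complete factorization: h(α) = (α)·(α^2 + α + 1)·(α^3 + α + 1).
Factor degrees with multiplicity: 1 + 2 + 3 = 6.

1, 2, 3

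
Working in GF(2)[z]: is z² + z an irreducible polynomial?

Write m(z) = z² + z.
Check for roots in GF(2): m(0) = 0 → root; m(1) = 0 → root.
m(0) = 0, so (z) divides m(z); m is reducible.

No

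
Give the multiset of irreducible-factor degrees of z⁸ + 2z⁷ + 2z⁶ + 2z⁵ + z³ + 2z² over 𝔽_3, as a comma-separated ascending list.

Write g(z) = z⁸ + 2z⁷ + 2z⁶ + 2z⁵ + z³ + 2z².
Roots in 𝔽_3: g(0) = 0 → root; g(1) = 1; g(2) = 0 → root.
Linear factors from roots: (z), (z + 1).
Complete factorization: g(z) = (z)^2·(z + 1)^2·(z⁴ + z² + 2).
Factor degrees with multiplicity: 1 + 1 + 1 + 1 + 4 = 8.

1, 1, 1, 1, 4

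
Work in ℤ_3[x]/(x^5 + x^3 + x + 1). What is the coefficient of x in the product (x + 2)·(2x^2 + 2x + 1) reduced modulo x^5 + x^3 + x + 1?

2

Multiply in ℤ_3[x]: (x + 2)·(2x^2 + 2x + 1) = 2x^3 + 2x + 2.
Reduced: 2x^3 + 2x + 2.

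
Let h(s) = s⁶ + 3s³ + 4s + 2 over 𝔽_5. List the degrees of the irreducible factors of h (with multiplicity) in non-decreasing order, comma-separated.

Roots in 𝔽_5: h(0) = 2; h(1) = 0 → root; h(2) = 3; h(3) = 4; h(4) = 1.
Linear factors from roots: (s + 4).
Complete factorization: h(s) = (s + 4)·(s² + 3)·(s³ + s² + 3s + 1).
Factor degrees with multiplicity: 1 + 2 + 3 = 6.

1, 2, 3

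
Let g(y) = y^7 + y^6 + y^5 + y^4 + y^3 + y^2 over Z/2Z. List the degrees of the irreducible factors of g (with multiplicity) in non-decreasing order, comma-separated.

1, 1, 1, 2, 2

Roots in Z/2Z: g(0) = 0 → root; g(1) = 0 → root.
Linear factors from roots: (y), (y + 1).
Complete factorization: g(y) = (y + 1)·(y)^2·(y^2 + y + 1)^2.
Factor degrees with multiplicity: 1 + 1 + 1 + 2 + 2 = 7.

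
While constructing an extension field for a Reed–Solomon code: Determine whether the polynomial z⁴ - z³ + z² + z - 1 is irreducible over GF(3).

Yes

Write h(z) = z⁴ - z³ + z² + z - 1.
Check for roots in GF(3): h(0) = 2; h(1) = 1; h(2) = 1.
No roots, so no linear factors.
Monic irreducibles of degree 2 over GF(3): z² + 1, z² + z - 1, z² - z - 1.
None of them divide h (all give nonzero remainder).
No irreducible factor of degree ≤ 2 exists, so h is irreducible over GF(3).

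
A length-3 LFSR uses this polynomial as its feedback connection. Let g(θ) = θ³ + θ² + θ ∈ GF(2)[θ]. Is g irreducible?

Check for roots in GF(2): g(0) = 0 → root; g(1) = 1.
g(0) = 0, so (θ) divides g(θ); g is reducible.

No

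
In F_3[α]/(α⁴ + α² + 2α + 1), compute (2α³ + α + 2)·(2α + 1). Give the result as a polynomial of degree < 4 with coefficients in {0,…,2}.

Multiply in F_3[α]: (2α³ + α + 2)·(2α + 1) = α⁴ + 2α³ + 2α² + 2α + 2.
Reduce using α⁴ ≡ 2α² + α + 2 (mod α⁴ + α² + 2α + 1).
Reduced: 2α³ + α² + 1.

2α^3 + α^2 + 1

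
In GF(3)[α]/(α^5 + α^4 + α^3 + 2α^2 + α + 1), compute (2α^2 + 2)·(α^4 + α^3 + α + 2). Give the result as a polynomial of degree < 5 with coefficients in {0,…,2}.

Multiply in GF(3)[α]: (2α^2 + 2)·(α^4 + α^3 + α + 2) = 2α^6 + 2α^5 + 2α^4 + α^3 + α^2 + 2α + 1.
Reduce using α^5 ≡ 2α^4 + 2α^3 + α^2 + 2α + 2 (mod α^5 + α^4 + α^3 + 2α^2 + α + 1).
Reduced: 2α^2 + 1.

2α^2 + 1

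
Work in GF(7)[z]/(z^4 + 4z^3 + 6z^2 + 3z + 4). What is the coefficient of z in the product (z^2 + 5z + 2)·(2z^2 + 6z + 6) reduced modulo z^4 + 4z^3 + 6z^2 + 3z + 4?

1

Multiply in GF(7)[z]: (z^2 + 5z + 2)·(2z^2 + 6z + 6) = 2z^4 + 2z^3 + 5z^2 + 5.
Reduce using z^4 ≡ 3z^3 + z^2 + 4z + 3 (mod z^4 + 4z^3 + 6z^2 + 3z + 4).
Reduced: z^3 + z + 4.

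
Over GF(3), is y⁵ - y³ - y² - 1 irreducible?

Yes

Write h(y) = y⁵ - y³ - y² - 1.
Check for roots in GF(3): h(0) = 2; h(1) = 1; h(2) = 1.
No roots, so no linear factors.
Monic irreducibles of degree 2 over GF(3): y² + 1, y² + y - 1, y² - y - 1.
None of them divide h (all give nonzero remainder).
No irreducible factor of degree ≤ 2 exists, so h is irreducible over GF(3).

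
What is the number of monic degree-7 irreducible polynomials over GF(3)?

The number of monic irreducibles of degree 7 over GF(3) is (1/7)·Σ_{d∣7} μ(7/d) 3^d.
Divisors of 7: 1, 7; μ(7/d) for each: -1, 1.
Σ = − 3^1 + 3^7 = 2184.
N = 2184/7 = 312.

312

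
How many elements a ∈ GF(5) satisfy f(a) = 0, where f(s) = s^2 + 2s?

Evaluate at each of the 5 elements of GF(5):
f(0) = 0 → root; f(1) = 3; f(2) = 3; f(3) = 0 → root; f(4) = 4.
Roots: {0, 3}.

2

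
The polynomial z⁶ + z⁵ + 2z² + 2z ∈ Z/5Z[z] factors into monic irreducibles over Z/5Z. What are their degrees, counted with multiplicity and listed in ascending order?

1, 1, 4

Write h(z) = z⁶ + z⁵ + 2z² + 2z.
Roots in Z/5Z: h(0) = 0 → root; h(1) = 1; h(2) = 3; h(3) = 1; h(4) = 0 → root.
Linear factors from roots: (z), (z + 1).
Complete factorization: h(z) = (z)·(z + 1)·(z⁴ + 2).
Factor degrees with multiplicity: 1 + 1 + 4 = 6.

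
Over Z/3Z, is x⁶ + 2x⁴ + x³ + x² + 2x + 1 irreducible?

Write m(x) = x⁶ + 2x⁴ + x³ + x² + 2x + 1.
Check for roots in Z/3Z: m(0) = 1; m(1) = 2; m(2) = 2.
No roots, so no linear factors.
Monic irreducibles of degree 2 over GF(3): x² + 1, x² + x + 2, x² + 2x + 2.
None of them divide m (all give nonzero remainder).
Degree-3 irreducible divisors: test the 8 monic irreducibles of degree 3 over GF(3).
None of them divide m (all give nonzero remainder).
No irreducible factor of degree ≤ 3 exists, so m is irreducible over GF(3).

Yes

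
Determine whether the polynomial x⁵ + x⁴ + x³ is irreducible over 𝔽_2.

Write g(x) = x⁵ + x⁴ + x³.
Check for roots in 𝔽_2: g(0) = 0 → root; g(1) = 1.
g(0) = 0, so (x) divides g(x); g is reducible.

No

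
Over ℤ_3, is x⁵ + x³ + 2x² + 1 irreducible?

Write h(x) = x⁵ + x³ + 2x² + 1.
Check for roots in ℤ_3: h(0) = 1; h(1) = 2; h(2) = 1.
No roots, so no linear factors.
Monic irreducibles of degree 2 over GF(3): x² + 1, x² + x + 2, x² + 2x + 2.
None of them divide h (all give nonzero remainder).
No irreducible factor of degree ≤ 2 exists, so h is irreducible over GF(3).

Yes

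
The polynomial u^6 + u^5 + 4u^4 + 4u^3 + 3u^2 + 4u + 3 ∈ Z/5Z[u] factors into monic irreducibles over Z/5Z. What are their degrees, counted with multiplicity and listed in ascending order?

1, 1, 2, 2

Write f(u) = u^6 + u^5 + 4u^4 + 4u^3 + 3u^2 + 4u + 3.
Roots in Z/5Z: f(0) = 3; f(1) = 0 → root; f(2) = 0 → root; f(3) = 1; f(4) = 2.
Linear factors from roots: (u + 4), (u + 3).
Complete factorization: f(u) = (u + 3)·(u + 4)·(u^2 + 2)·(u^2 + 4u + 2).
Factor degrees with multiplicity: 1 + 1 + 2 + 2 = 6.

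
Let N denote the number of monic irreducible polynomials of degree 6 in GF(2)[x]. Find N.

Gauss's count: N_{2}(6) = (1/6) Σ_{d|6} μ(6/d)·2^d.
Divisors of 6: 1, 2, 3, 6; μ(6/d) for each: 1, -1, -1, 1.
Σ = 2^1 − 2^2 − 2^3 + 2^6 = 54.
N = 54/6 = 9.

9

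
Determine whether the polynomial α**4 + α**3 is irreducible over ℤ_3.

No

Write P(α) = α**4 + α**3.
Check for roots in ℤ_3: P(0) = 0 → root; P(1) = 2; P(2) = 0 → root.
P(0) = 0, so (α) divides P(α); P is reducible.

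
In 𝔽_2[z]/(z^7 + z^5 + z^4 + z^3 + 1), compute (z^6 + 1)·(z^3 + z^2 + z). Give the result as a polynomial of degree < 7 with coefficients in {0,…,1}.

z^4 + z^3

Multiply in 𝔽_2[z]: (z^6 + 1)·(z^3 + z^2 + z) = z^9 + z^8 + z^7 + z^3 + z^2 + z.
Reduce using z^7 ≡ z^5 + z^4 + z^3 + 1 (mod z^7 + z^5 + z^4 + z^3 + 1).
Reduced: z^4 + z^3.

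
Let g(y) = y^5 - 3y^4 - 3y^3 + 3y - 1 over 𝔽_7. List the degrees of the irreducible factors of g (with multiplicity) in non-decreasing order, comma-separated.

1, 1, 1, 2

Linear factors from roots: (y - 2), (y + 2).
Complete factorization: g(y) = (y + 2)·(y - 2)^2·(y^2 - y - 1).
Factor degrees with multiplicity: 1 + 1 + 1 + 2 = 5.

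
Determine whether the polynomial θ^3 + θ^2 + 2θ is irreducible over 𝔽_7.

No

Write P(θ) = θ^3 + θ^2 + 2θ.
Check for roots in 𝔽_7: P(0) = 0 → root; P(1) = 4; P(2) = 2; P(3) = 0 → root; P(4) = 4; P(5) = 6; P(6) = 5.
P(0) = 0, so (θ) divides P(θ); P is reducible.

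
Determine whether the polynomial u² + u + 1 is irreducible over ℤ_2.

Yes

Write f(u) = u² + u + 1.
Check for roots in ℤ_2: f(0) = 1; f(1) = 1.
No roots. A degree-2 polynomial over a field with no linear factor is irreducible.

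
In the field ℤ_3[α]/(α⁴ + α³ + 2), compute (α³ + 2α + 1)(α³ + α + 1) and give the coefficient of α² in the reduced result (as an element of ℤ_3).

0

Multiply in ℤ_3[α]: (α³ + 2α + 1)·(α³ + α + 1) = α⁶ + 2α³ + 2α² + 1.
Reduce using α⁴ ≡ 2α³ + 1 (mod α⁴ + α³ + 2).
Reduced: α³ + 2α + 2.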